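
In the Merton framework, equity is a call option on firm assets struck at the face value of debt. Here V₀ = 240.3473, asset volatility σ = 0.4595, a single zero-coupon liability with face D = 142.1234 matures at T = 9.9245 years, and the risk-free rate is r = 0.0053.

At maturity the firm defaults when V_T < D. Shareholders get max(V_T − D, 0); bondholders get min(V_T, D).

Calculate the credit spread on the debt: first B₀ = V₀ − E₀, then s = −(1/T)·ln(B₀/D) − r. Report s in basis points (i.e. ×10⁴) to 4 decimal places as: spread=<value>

With assets at 240.3473 and a single debt payment of 142.1234 at 9.9245 years:
d₁ = [ln(V₀/D) + (r + σ²/2)T] / (σ√T)
   = [ln(240.3473/142.1234) + (0.0053 + 0.5·0.4595²)·9.9245] / (0.4595·√9.9245)
   = [0.525389 + 1.100331] / 1.447571 = 1.123068
d₂ = d₁ − σ√T = 1.123068 − 1.447571 = -0.324503
N(d₁) = 0.869296,  N(d₂) = 0.372778,  e^(−rT) = 0.948760
E₀ = V₀·N(d₁) − D·e^(−rT)·N(d₂)
   = 240.3473·0.869296 − 142.1234·0.948760·0.372778 = 158.667046
B₀ = V₀ − E₀ = 240.3473 − 158.667046 = 81.680254
spread = −(1/T)·ln(B₀/D) − r = −(1/9.9245)·ln(81.680254/142.1234) − 0.0053 = 0.05050970
in basis points: 0.05050970 × 10⁴ = 505.0970 bp

spread=505.0970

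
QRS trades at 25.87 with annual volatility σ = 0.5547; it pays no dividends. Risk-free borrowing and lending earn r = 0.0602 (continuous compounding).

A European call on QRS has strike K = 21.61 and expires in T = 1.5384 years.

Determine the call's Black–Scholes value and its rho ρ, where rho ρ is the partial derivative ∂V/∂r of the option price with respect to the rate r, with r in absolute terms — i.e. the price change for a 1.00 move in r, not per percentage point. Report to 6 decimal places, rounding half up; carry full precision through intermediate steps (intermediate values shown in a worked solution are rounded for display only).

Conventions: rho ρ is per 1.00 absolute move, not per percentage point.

price = 9.671277
ρ = 15.782011

σ√T = 0.5547·√1.5384 = 0.688007
d₁ = (ln(S/K) + (r+σ²/2)T) / (σ√T) = (ln(25.87/21.61) + (0.0602+0.5547²/2)·1.5384) / 0.688007 = (0.179928 + 0.329288) / 0.688007 = 0.740132
d₂ = d₁ − σ√T = 0.740132 − 0.688007 = 0.052126
e^{−rT} = 0.911547
N(d₁) = 0.770390,  N(d₂) = 0.520786
Call price V = S·N(d₁) − K·e^{−rT}·N(d₂) = 19.929994 − 10.258717 = 9.671277
ρ = K·T·e^{−rT}·N(d₂) = 15.782011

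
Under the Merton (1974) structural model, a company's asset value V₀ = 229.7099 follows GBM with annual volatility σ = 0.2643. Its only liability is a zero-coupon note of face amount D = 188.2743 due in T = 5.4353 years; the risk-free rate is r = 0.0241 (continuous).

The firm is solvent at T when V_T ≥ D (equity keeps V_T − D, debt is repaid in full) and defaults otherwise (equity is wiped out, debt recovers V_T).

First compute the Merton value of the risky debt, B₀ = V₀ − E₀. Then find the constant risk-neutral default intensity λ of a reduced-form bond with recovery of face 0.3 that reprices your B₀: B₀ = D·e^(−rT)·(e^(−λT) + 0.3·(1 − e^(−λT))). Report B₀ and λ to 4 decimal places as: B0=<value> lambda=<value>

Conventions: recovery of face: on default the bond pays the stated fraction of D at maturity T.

Apply the equity-as-call identities (strike 188.2743, horizon 5.4353 years):
d₁ = [ln(V₀/D) + (r + σ²/2)T] / (σ√T)
   = [ln(229.7099/188.2743) + (0.0241 + 0.5·0.2643²)·5.4353] / (0.2643·√5.4353)
   = [0.198917 + 0.320831] / 0.616182 = 0.843498
d₂ = d₁ − σ√T = 0.843498 − 0.616182 = 0.227316
N(d₁) = 0.800525,  N(d₂) = 0.589911,  e^(−rT) = 0.877226
E₀ = V₀·N(d₁) − D·e^(−rT)·N(d₂)
   = 229.7099·0.800525 − 188.2743·0.877226·0.589911 = 86.459349
B₀ = V₀ − E₀ = 229.7099 − 86.459349 = 143.250551
e^(−λT) = (B₀·e^(rT)/D − 0.3)/(1 − 0.3) = (143.2506·1.139957/188.2743 − 0.3)/0.7 = 0.81049879
λ = −ln(0.81049879)/5.4353 = 0.038656

B0=143.2506 lambda=0.0387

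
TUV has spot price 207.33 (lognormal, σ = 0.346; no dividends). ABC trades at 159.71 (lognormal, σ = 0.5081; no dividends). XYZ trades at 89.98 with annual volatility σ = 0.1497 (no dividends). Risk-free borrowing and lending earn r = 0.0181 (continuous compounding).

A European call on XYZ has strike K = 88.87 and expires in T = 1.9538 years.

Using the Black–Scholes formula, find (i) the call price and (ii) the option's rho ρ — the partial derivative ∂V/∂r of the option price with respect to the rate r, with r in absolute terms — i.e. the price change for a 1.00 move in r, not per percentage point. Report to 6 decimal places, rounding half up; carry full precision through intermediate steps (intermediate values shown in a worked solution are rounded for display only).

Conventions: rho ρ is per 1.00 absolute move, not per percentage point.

price = 9.611015
ρ = 92.050553

σ√T = 0.1497·√1.9538 = 0.209248
d₁ = (ln(S/K) + (r+σ²/2)T) / (σ√T) = (ln(89.98/88.87) + (0.0181+0.1497²/2)·1.9538) / 0.209248 = (0.012413 + 0.057256) / 0.209248 = 0.332949
d₂ = d₁ − σ√T = 0.332949 − 0.209248 = 0.123701
e^{−rT} = 0.965254
N(d₁) = 0.630414,  N(d₂) = 0.549224
Call price V = S·N(d₁) − K·e^{−rT}·N(d₂) = 56.724616 − 47.113600 = 9.611015
ρ = K·T·e^{−rT}·N(d₂) = 92.050553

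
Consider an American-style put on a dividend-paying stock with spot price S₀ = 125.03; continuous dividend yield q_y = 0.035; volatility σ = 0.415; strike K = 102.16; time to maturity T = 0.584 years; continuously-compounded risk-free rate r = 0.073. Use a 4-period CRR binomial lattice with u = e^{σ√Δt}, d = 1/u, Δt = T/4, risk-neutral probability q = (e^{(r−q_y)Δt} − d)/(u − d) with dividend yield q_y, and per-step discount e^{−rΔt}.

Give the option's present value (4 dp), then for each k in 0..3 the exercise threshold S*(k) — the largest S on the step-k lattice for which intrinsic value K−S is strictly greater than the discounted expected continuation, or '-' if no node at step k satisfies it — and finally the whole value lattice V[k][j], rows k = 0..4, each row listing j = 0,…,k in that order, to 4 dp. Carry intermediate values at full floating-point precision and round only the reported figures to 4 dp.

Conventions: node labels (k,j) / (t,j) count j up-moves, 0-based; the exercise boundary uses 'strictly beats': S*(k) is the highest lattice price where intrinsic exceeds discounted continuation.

Δt=0.14600  u=1.17184  d=0.85336  q=0.47791  discount=0.98940
step 4 (expiry): payoffs max(K−S,0) = 35.8548 11.1098 0.0000 0.0000 0.0000
step 3: (k=3,j=0): S=77.6988, K−S=24.4612, hold=23.7742 ⇒ V=24.4612 exercise | (k=3,j=1): S=106.6959, K−S=0.0000, hold=5.7388 ⇒ V=5.7388 continue | (k=3,j=2): S=146.5146, K−S=0.0000, hold=0.0000 ⇒ V=0.0000 continue | (k=3,j=3): S=201.1936, K−S=0.0000, hold=0.0000 ⇒ V=0.0000 continue  boundary S*=77.6988
step 2: (k=2,j=0): S=91.0502, K−S=11.1098, hold=15.3491 ⇒ V=15.3491 continue | (k=2,j=1): S=125.0300, K−S=0.0000, hold=2.9644 ⇒ V=2.9644 continue | (k=2,j=2): S=171.6910, K−S=0.0000, hold=0.0000 ⇒ V=0.0000 continue  boundary S*=-
step 1: (k=1,j=0): S=106.6959, K−S=0.0000, hold=9.3304 ⇒ V=9.3304 continue | (k=1,j=1): S=146.5146, K−S=0.0000, hold=1.5313 ⇒ V=1.5313 continue  boundary S*=-
step 0: (k=0,j=0): S=125.0300, K−S=0.0000, hold=5.5437 ⇒ V=5.5437 continue  boundary S*=-

price = 5.5437
boundary = - - - 77.6988
tree:
5.5437
9.3304 1.5313
15.3491 2.9644 0.0000
24.4612 5.7388 0.0000 0.0000
35.8548 11.1098 0.0000 0.0000 0.0000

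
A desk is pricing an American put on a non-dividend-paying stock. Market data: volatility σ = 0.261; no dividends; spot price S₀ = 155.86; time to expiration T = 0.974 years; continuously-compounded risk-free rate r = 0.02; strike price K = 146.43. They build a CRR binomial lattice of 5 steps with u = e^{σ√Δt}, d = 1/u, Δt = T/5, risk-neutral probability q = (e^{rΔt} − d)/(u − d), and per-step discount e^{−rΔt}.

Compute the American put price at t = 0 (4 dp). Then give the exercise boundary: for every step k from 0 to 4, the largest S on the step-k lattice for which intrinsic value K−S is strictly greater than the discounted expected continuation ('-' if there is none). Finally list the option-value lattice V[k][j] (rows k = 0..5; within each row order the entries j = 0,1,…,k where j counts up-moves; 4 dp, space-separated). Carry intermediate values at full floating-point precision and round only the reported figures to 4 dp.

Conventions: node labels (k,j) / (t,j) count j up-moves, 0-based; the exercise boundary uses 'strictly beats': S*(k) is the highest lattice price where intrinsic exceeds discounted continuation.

price = 10.5802
boundary = - - - 110.3186 123.7876
tree:
10.5802
16.5004 4.4570
24.9333 7.7897 0.9979
36.1114 13.4112 1.9573 0.0000
48.1150 22.6424 3.8387 0.0000 0.0000
58.8124 36.1114 7.5288 0.0000 0.0000 0.0000

Δt=0.19480, u=1.12209, d=0.89119, q=0.48814, disc=e^(-rΔt)=0.99611
k=5 terminal: V=max(K-S,0) → 58.8124 36.1114 7.5288 0.0000 0.0000 0.0000
k=4: j=0 S=98.3150 intr=48.1150 cont=47.5456 V=48.1150[EX]; j=1 S=123.7876 intr=22.6424 cont=22.0730 V=22.6424[EX]; j=2 S=155.8600 intr=0.0000 cont=3.8387 V=3.8387[hold]; j=3 S=196.2421 intr=0.0000 cont=0.0000 V=0.0000[hold]; j=4 S=247.0868 intr=0.0000 cont=0.0000 V=0.0000[hold]  S*(4)=123.7876
k=3: j=0 S=110.3186 intr=36.1114 cont=35.5421 V=36.1114[EX]; j=1 S=138.9012 intr=7.5288 cont=13.4112 V=13.4112[hold]; j=2 S=174.8894 intr=0.0000 cont=1.9573 V=1.9573[hold]; j=3 S=220.2018 intr=0.0000 cont=0.0000 V=0.0000[hold]  S*(3)=110.3186
k=2: j=0 S=123.7876 intr=22.6424 cont=24.9333 V=24.9333[hold]; j=1 S=155.8600 intr=0.0000 cont=7.7897 V=7.7897[hold]; j=2 S=196.2421 intr=0.0000 cont=0.9979 V=0.9979[hold]  S*(2)=-
k=1: j=0 S=138.9012 intr=7.5288 cont=16.5004 V=16.5004[hold]; j=1 S=174.8894 intr=0.0000 cont=4.4570 V=4.4570[hold]  S*(1)=-
k=0: j=0 S=155.8600 intr=0.0000 cont=10.5802 V=10.5802[hold]  S*(0)=-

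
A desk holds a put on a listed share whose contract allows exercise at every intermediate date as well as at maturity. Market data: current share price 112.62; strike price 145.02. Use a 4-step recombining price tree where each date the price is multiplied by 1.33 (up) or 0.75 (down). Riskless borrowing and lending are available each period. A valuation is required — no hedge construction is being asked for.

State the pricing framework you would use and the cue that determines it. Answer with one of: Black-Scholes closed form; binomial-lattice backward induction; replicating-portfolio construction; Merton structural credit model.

Key observation: the exercise right at every one of the 4 steps is what matters: each node needs max(145.02 − S, continuation), which only the stepwise tree valuation starting from spot 112.62 delivers.

framework: binomial-lattice backward induction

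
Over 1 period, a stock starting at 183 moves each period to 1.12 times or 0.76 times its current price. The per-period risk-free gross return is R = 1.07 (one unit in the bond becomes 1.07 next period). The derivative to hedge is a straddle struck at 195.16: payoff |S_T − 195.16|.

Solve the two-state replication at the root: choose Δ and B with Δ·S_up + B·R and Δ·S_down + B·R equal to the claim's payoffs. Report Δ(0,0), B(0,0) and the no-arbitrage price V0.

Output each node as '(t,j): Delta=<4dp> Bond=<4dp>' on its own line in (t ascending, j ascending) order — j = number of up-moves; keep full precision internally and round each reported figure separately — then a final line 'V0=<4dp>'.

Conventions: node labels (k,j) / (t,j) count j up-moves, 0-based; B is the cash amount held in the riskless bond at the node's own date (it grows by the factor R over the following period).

Arbitrage-free pricing uses the up-move probability p* = (R−d)/(u−d) = 0.8611, discounting each step at R = 1.07.
Expiry values: V(1,0)=56.0800, V(1,1)=9.8000
Node (0,0) S=183.0000: V=(p*·9.8000+(1−p*)·56.0800)/1.07=15.1661; Δ=(9.8000−56.0800)/(204.9600−139.0800)=-0.7025; B=V−Δ·S=143.7217
Verification: the root portfolio costs Δ(0,0)·S0 + B(0,0) = 15.1661, matching V0.

(0,0): Delta=-0.7025 Bond=143.7217
V0=15.1661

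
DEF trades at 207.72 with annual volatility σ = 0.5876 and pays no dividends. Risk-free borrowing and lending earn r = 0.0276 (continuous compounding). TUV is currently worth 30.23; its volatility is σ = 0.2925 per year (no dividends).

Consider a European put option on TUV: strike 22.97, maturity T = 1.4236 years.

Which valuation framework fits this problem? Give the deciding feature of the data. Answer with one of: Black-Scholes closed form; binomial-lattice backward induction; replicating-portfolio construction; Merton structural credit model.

Key observation: everything needed for the exact continuous-time valuation of the European put on TUV (strike 22.97) is given, and no feature rules the closed form out.

framework: Black-Scholes closed form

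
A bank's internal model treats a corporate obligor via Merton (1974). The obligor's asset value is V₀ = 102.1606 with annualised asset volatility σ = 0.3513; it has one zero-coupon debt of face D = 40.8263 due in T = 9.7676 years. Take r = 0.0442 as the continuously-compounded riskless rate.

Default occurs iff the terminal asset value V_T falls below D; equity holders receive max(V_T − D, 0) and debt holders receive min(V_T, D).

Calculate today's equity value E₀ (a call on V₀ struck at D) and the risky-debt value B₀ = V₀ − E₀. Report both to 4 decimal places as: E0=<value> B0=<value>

With assets at 102.1606 and a single debt payment of 40.8263 at 9.7676 years:
d₁ = [ln(V₀/D) + (r + σ²/2)T] / (σ√T)
   = [ln(102.1606/40.8263) + (0.0442 + 0.5·0.3513²)·9.7676] / (0.3513·√9.7676)
   = [0.917220 + 1.034446] / 1.097924 = 1.777597
d₂ = d₁ − σ√T = 1.777597 − 1.097924 = 0.679674
N(d₁) = 0.962265,  N(d₂) = 0.751644,  e^(−rT) = 0.649386
E₀ = V₀·N(d₁) − D·e^(−rT)·N(d₂)
   = 102.1606·0.962265 − 40.8263·0.649386·0.751644 = 78.377948
B₀ = V₀ − E₀ = 102.1606 − 78.377948 = 23.782652

E0=78.3779 B0=23.7827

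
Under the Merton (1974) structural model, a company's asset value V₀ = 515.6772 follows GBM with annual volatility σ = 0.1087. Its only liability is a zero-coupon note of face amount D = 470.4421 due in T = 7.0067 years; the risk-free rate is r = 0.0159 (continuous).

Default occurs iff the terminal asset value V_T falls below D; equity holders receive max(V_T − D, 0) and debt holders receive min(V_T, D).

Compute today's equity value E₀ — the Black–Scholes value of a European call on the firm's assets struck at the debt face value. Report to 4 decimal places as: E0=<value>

Equity is a call on the firm's assets struck at D = 470.4421:
d₁ = [ln(V₀/D) + (r + σ²/2)T] / (σ√T)
   = [ln(515.6772/470.4421) + (0.0159 + 0.5·0.1087²)·7.0067] / (0.1087·√7.0067)
   = [0.091808 + 0.152801] / 0.287731 = 0.850132
d₂ = d₁ − σ√T = 0.850132 − 0.287731 = 0.562401
N(d₁) = 0.802374,  N(d₂) = 0.713079,  e^(−rT) = 0.894575
E₀ = V₀·N(d₁) − D·e^(−rT)·N(d₂)
   = 515.6772·0.802374 − 470.4421·0.894575·0.713079 = 113.669936

E0=113.6699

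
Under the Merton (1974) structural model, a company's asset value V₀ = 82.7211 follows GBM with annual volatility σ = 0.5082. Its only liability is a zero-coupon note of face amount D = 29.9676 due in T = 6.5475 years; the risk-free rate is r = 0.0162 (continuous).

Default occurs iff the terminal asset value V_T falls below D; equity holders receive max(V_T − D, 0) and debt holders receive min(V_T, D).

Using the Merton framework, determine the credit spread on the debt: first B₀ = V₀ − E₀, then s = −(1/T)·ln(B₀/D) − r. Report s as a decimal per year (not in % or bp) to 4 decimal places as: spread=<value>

With assets at 82.7211 and a single debt payment of 29.9676 at 6.5475 years:
d₁ = [ln(V₀/D) + (r + σ²/2)T] / (σ√T)
   = [ln(82.7211/29.9676) + (0.0162 + 0.5·0.5082²)·6.5475] / (0.5082·√6.5475)
   = [1.015358 + 0.951572] / 1.300386 = 1.512573
d₂ = d₁ − σ√T = 1.512573 − 1.300386 = 0.212187
N(d₁) = 0.934806,  N(d₂) = 0.584019,  e^(−rT) = 0.899362
E₀ = V₀·N(d₁) − D·e^(−rT)·N(d₂)
   = 82.7211·0.934806 − 29.9676·0.899362·0.584019 = 61.587847
B₀ = V₀ − E₀ = 82.7211 − 61.587847 = 21.133253
spread = −(1/T)·ln(B₀/D) − r = −(1/6.5475)·ln(21.133253/29.9676) − 0.0162 = 0.03714388

spread=0.0371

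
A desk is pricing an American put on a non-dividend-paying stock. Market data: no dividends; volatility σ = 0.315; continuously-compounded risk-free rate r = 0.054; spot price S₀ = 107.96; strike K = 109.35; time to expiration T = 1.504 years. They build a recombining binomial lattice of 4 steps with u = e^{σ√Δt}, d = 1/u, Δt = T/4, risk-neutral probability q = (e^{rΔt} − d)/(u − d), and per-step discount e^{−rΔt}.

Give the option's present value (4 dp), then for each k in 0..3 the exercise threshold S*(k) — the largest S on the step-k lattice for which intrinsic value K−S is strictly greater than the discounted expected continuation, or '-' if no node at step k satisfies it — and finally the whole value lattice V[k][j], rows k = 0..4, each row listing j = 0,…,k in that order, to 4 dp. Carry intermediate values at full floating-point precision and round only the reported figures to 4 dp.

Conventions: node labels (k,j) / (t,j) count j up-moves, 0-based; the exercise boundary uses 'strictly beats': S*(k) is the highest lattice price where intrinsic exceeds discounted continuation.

params: Δt=0.37600 u=1.21307 d=0.82435 q=0.50463 e^(-rΔt)=0.97990
t_4 payoffs: 59.4938 35.9846 1.3900 0.0000 0.0000
t_3: node(3,0) S=60.4791 payoff=48.8709 vs cont=46.6731 → 48.8709 [stop]  node(3,1) S=88.9973 payoff=20.3527 vs cont=18.1548 → 20.3527 [stop]  node(3,2) S=130.9630 payoff=0.0000 vs cont=0.6747 → 0.6747 [wait]  node(3,3) S=192.7172 payoff=0.0000 vs cont=0.0000 → 0.0000 [wait]  ⇒ S*(3)=88.9973
t_2: node(2,0) S=73.3654 payoff=35.9846 vs cont=33.7868 → 35.9846 [stop]  node(2,1) S=107.9600 payoff=1.3900 vs cont=10.2131 → 10.2131 [wait]  node(2,2) S=158.8673 payoff=0.0000 vs cont=0.3275 → 0.3275 [wait]  ⇒ S*(2)=73.3654
t_1: node(1,0) S=88.9973 payoff=20.3527 vs cont=22.5177 → 22.5177 [wait]  node(1,1) S=130.9630 payoff=0.0000 vs cont=5.1196 → 5.1196 [wait]  ⇒ S*(1)=-
t_0: node(0,0) S=107.9600 payoff=1.3900 vs cont=13.4620 → 13.4620 [wait]  ⇒ S*(0)=-

price = 13.4620
boundary = - - 73.3654 88.9973
tree:
13.4620
22.5177 5.1196
35.9846 10.2131 0.3275
48.8709 20.3527 0.6747 0.0000
59.4938 35.9846 1.3900 0.0000 0.0000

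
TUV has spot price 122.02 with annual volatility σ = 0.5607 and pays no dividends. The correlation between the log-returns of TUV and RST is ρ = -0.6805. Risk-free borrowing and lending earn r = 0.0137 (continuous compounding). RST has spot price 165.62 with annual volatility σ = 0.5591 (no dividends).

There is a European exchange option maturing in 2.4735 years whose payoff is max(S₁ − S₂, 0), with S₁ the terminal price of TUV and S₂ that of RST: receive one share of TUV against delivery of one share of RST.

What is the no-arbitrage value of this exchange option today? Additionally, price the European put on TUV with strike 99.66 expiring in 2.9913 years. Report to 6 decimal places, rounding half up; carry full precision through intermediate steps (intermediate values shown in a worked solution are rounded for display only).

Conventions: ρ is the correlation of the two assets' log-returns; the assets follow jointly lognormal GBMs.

σ_eff = √(σ₁² + σ₂² − 2ρσ₁σ₂) = √(0.5607² + 0.5591² − 2·-0.6805·0.5607·0.5591) = 1.026467
d₁ = (ln(S₁/S₂) + (q₂ − q₁ + σ_eff²/2)T) / (σ_eff√T) = (ln(122.02/165.62) + (0.0 − 0.0 + 0.526817)·2.4735) / 1.614361 = 0.617935
d₂ = d₁ − σ_eff√T = 0.617935 − 1.614361 = -0.996426
N(d₁) = 0.731691,  N(d₂) = 0.159521
V = S₁·e^{−q₁T}·N(d₁) − S₂·e^{−q₂T}·N(d₂) = 89.280922 − 26.419950 = 62.860973
[vanilla: TUV put K=99.66]
σ√T = 0.5607·√2.9913 = 0.969752
d₁ = (ln(S/K) + (r+σ²/2)T) / (σ√T) = (ln(122.02/99.66) + (0.0137+0.5607²/2)·2.9913) / 0.969752 = (0.202421 + 0.511190) / 0.969752 = 0.735869
d₂ = d₁ − σ√T = 0.735869 − 0.969752 = -0.233882
e^{−rT} = 0.959848
N(−d₁) = 0.230905,  N(−d₂) = 0.592462
price = K·e^{−rT}·N(−d₂) − S·N(−d₁) = 56.673955 − 28.175041 = 28.498914

exchange price = 62.860973
price(TUV put K=99.66) = 28.498914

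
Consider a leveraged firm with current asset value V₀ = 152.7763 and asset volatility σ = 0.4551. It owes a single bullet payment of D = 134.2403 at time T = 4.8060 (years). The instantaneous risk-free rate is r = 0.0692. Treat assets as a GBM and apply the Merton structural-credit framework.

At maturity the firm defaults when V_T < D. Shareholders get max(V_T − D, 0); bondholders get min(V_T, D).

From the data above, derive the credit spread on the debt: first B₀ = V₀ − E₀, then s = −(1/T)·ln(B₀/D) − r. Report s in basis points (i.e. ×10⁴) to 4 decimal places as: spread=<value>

spread=591.8400

Apply the equity-as-call identities (strike 134.2403, horizon 4.8060 years):
d₁ = [ln(V₀/D) + (r + σ²/2)T] / (σ√T)
   = [ln(152.7763/134.2403) + (0.0692 + 0.5·0.4551²)·4.8060] / (0.4551·√4.8060)
   = [0.129343 + 0.830275] / 0.997697 = 0.961833
d₂ = d₁ − σ√T = 0.961833 − 0.997697 = -0.035864
N(d₁) = 0.831933,  N(d₂) = 0.485695,  e^(−rT) = 0.717075
E₀ = V₀·N(d₁) − D·e^(−rT)·N(d₂)
   = 152.7763·0.831933 − 134.2403·0.717075·0.485695 = 80.346490
B₀ = V₀ − E₀ = 152.7763 − 80.346490 = 72.429810
spread = −(1/T)·ln(B₀/D) − r = −(1/4.8060)·ln(72.429810/134.2403) − 0.0692 = 0.05918400
in basis points: 0.05918400 × 10⁴ = 591.8400 bp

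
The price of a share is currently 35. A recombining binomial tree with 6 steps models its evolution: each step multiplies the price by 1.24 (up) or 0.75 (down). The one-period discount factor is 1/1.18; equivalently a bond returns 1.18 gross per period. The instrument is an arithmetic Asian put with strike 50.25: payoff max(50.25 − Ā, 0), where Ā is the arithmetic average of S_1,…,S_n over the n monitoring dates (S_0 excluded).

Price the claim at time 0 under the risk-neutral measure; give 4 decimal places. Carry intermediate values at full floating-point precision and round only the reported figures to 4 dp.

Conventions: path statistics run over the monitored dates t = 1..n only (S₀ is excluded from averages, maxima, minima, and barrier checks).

price = 0.6545

No-arbitrage gives p* = (R−d)/(u−d) = 0.8776: enumerate every path, weight its payoff by its p*-probability, and discount by R^6.
Enumerate all 2^6 = 64 price paths (U = up ×1.24, D = down ×0.75); each path with k up-moves has probability p*^k·(1−p*)^(6−k).
DDDDDD: Ā=14.3854, payoff=35.8646, prob=0.000003
UDDDDD: Ā=23.7838, payoff=26.4662, prob=0.000024
DUDDDD: Ā=20.9255, payoff=29.3245, prob=0.000024
UUDDDD: Ā=34.5968, payoff=15.6532, prob=0.000173
DDUDDD: Ā=18.7817, payoff=31.4683, prob=0.000024
UDUDDD: Ā=31.0525, payoff=19.1975, prob=0.000173
DUUDDD: Ā=28.1941, payoff=22.0559, prob=0.000173
UUUDDD: Ā=46.6143, payoff=3.6357, prob=0.001241
DDDUDD: Ā=17.1739, payoff=33.0761, prob=0.000024
UDDUDD: Ā=28.3942, payoff=21.8558, prob=0.000173
DUDUDD: Ā=25.5359, payoff=24.7141, prob=0.000173
UUDUDD: Ā=42.2193, payoff=8.0307, prob=0.001241
DDUUDD: Ā=23.3921, payoff=26.8579, prob=0.000173
UDUUDD: Ā=38.6750, payoff=11.5750, prob=0.001241
DUUUDD: Ā=35.8167, payoff=14.4333, prob=0.001241
UUUUDD: Ā=59.2169, payoff=0.0000, prob=0.008892
DDDDUD: Ā=15.9681, payoff=34.2819, prob=0.000024
UDDDUD: Ā=26.4005, payoff=23.8495, prob=0.000173
DUDDUD: Ā=23.5422, payoff=26.7078, prob=0.000173
UUDDUD: Ā=38.9231, payoff=11.3269, prob=0.001241
DDUDUD: Ā=21.3985, payoff=28.8515, prob=0.000173
UDUDUD: Ā=35.3788, payoff=14.8712, prob=0.001241
DUUDUD: Ā=32.5204, payoff=17.7296, prob=0.001241
UUUDUD: Ā=53.7671, payoff=0.0000, prob=0.008892
DDDUUD: Ā=19.7906, payoff=30.4594, prob=0.000173
UDDUUD: Ā=32.7205, payoff=17.5295, prob=0.001241
DUDUUD: Ā=29.8622, payoff=20.3878, prob=0.001241
UUDUUD: Ā=49.3722, payoff=0.8778, prob=0.008892
DDUUUD: Ā=27.7184, payoff=22.5316, prob=0.001241
UDUUUD: Ā=45.8278, payoff=4.4222, prob=0.008892
DUUUUD: Ā=42.9695, payoff=7.2805, prob=0.008892
UUUUUD: Ā=71.0429, payoff=0.0000, prob=0.063726
DDDDDU: Ā=15.0637, payoff=35.1863, prob=0.000024
UDDDDU: Ā=24.9053, payoff=25.3447, prob=0.000173
DUDDDU: Ā=22.0469, payoff=28.2031, prob=0.000173
UUDDDU: Ā=36.4509, payoff=13.7991, prob=0.001241
DDUDDU: Ā=19.9032, payoff=30.3468, prob=0.000173
UDUDDU: Ā=32.9066, payoff=17.3434, prob=0.001241
DUUDDU: Ā=30.0483, payoff=20.2017, prob=0.001241
UUUDDU: Ā=49.6798, payoff=0.5702, prob=0.008892
DDDUDU: Ā=18.2954, payoff=31.9546, prob=0.000173
UDDUDU: Ā=30.2484, payoff=20.0016, prob=0.001241
DUDUDU: Ā=27.3900, payoff=22.8600, prob=0.001241
UUDUDU: Ā=45.2848, payoff=4.9652, prob=0.008892
DDUUDU: Ā=25.2463, payoff=25.0037, prob=0.001241
UDUUDU: Ā=41.7405, payoff=8.5095, prob=0.008892
DUUUDU: Ā=38.8822, payoff=11.3678, prob=0.008892
UUUUDU: Ā=64.2852, payoff=0.0000, prob=0.063726
DDDDUU: Ā=17.0895, payoff=33.1605, prob=0.000173
UDDDUU: Ā=28.2547, payoff=21.9953, prob=0.001241
DUDDUU: Ā=25.3963, payoff=24.8537, prob=0.001241
UUDDUU: Ā=41.9886, payoff=8.2614, prob=0.008892
DDUDUU: Ā=23.2526, payoff=26.9974, prob=0.001241
UDUDUU: Ā=38.4443, payoff=11.8057, prob=0.008892
DUUDUU: Ā=35.5859, payoff=14.6641, prob=0.008892
UUUDUU: Ā=58.8354, payoff=0.0000, prob=0.063726
DDDUUU: Ā=21.6448, payoff=28.6052, prob=0.001241
UDDUUU: Ā=35.7860, payoff=14.4640, prob=0.008892
DUDUUU: Ā=32.9277, payoff=17.3223, prob=0.008892
UUDUUU: Ā=54.4404, payoff=0.0000, prob=0.063726
DDUUUU: Ā=30.7839, payoff=19.4661, prob=0.008892
UDUUUU: Ā=50.8961, payoff=0.0000, prob=0.063726
DUUUUU: Ā=48.0378, payoff=2.2122, prob=0.063726
UUUUUU: Ā=79.4225, payoff=0.0000, prob=0.456703
Price = Σ prob·payoff / R^6 = 1.766742 / 2.699554 = 0.6545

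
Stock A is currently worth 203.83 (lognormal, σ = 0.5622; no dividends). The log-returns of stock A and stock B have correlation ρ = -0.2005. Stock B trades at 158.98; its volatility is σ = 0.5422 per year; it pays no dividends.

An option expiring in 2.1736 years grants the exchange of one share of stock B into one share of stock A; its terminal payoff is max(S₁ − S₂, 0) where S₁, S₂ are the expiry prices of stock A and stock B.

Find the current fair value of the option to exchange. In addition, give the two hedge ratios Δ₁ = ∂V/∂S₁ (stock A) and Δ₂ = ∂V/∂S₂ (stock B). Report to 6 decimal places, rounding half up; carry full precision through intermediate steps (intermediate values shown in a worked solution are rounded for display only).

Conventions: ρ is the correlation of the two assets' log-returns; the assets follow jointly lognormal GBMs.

exchange price = 109.456231
Δ1 = 0.796104
Δ2 = -0.332203

σ_eff = √(σ₁² + σ₂² − 2ρσ₁σ₂) = √(0.5622² + 0.5422² − 2·-0.2005·0.5622·0.5422) = 0.855736
d₁ = (ln(S₁/S₂) + (q₂ − q₁ + σ_eff²/2)T) / (σ_eff√T) = (ln(203.83/158.98) + (0.0 − 0.0 + 0.366142)·2.1736) / 1.261623 = 0.827786
d₂ = d₁ − σ_eff√T = 0.827786 − 1.261623 = -0.433837
N(d₁) = 0.796104,  N(d₂) = 0.332203
V = S₁·e^{−q₁T}·N(d₁) − S₂·e^{−q₂T}·N(d₂) = 162.269931 − 52.813700 = 109.456231
Key observation: r never enters — measured in units of stock B, the claim is a call on S₁/S₂ struck at 1, so only the dividend yields and σ_eff matter.
Δ₁ = e^{−q₁T}·N(d₁) = 0.796104;  Δ₂ = −e^{−q₂T}·N(d₂) = -0.332203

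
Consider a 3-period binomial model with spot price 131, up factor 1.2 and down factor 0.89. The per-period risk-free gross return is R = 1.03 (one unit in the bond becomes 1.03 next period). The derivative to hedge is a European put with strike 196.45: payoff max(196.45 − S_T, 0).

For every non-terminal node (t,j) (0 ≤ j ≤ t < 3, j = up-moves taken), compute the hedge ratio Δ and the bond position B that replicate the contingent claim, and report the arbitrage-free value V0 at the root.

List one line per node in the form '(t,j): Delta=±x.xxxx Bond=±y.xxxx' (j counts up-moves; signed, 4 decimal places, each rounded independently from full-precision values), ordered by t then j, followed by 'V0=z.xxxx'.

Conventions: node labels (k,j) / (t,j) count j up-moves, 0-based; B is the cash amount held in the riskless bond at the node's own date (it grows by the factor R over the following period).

(0,0): Delta=-0.8584 Bond=163.7478
(1,0): Delta=-1.0000 Bond=185.1730
(1,1): Delta=-0.7308 Bond=148.6090
(2,0): Delta=-1.0000 Bond=190.7282
(2,1): Delta=-1.0000 Bond=190.7282
(2,2): Delta=-0.4884 Bond=107.3363
V0=51.3014

Risk-neutral probability p* = (R−d)/(u−d) = (1.03−0.89)/(1.2−0.89) = 0.4516.
At maturity the claim pays: V(3,0)=104.0991, V(3,1)=71.9319, V(3,2)=28.5604, V(3,3)=0.0000
Node (2,0) S=103.7651: V=(p*·71.9319+(1−p*)·104.0991)/1.03=86.9631; Δ=(71.9319−104.0991)/(124.5181−92.3509)=-1.0000; B=V−Δ·S=190.7282
Node (2,1) S=139.9080: V=(p*·28.5604+(1−p*)·71.9319)/1.03=50.8202; Δ=(28.5604−71.9319)/(167.8896−124.5181)=-1.0000; B=V−Δ·S=190.7282
Node (2,2) S=188.6400: V=(p*·0.0000+(1−p*)·28.5604)/1.03=15.2060; Δ=(0.0000−28.5604)/(226.3680−167.8896)=-0.4884; B=V−Δ·S=107.3363
Node (1,0) S=116.5900: V=(p*·50.8202+(1−p*)·86.9631)/1.03=68.5830; Δ=(50.8202−86.9631)/(139.9080−103.7651)=-1.0000; B=V−Δ·S=185.1730
Node (1,1) S=157.2000: V=(p*·15.2060+(1−p*)·50.8202)/1.03=33.7246; Δ=(15.2060−50.8202)/(188.6400−139.9080)=-0.7308; B=V−Δ·S=148.6090
Node (0,0) S=131.0000: V=(p*·33.7246+(1−p*)·68.5830)/1.03=51.3014; Δ=(33.7246−68.5830)/(157.2000−116.5900)=-0.8584; B=V−Δ·S=163.7478
Verification: the root portfolio costs Δ(0,0)·S0 + B(0,0) = 51.3014, matching V0.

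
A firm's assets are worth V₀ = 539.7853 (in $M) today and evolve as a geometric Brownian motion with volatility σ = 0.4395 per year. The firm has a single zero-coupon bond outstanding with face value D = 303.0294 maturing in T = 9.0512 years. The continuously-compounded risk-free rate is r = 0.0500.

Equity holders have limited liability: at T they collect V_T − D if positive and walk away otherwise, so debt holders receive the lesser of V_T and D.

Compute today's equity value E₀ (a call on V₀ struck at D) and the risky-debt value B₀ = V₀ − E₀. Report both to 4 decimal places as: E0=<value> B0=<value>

Work the structural quantities from V₀ = 539.7853 against face 303.0294:
d₁ = [ln(V₀/D) + (r + σ²/2)T] / (σ√T)
   = [ln(539.7853/303.0294) + (0.0500 + 0.5·0.4395²)·9.0512] / (0.4395·√9.0512)
   = [0.577342 + 1.326726] / 1.322245 = 1.440026
d₂ = d₁ − σ√T = 1.440026 − 1.322245 = 0.117781
N(d₁) = 0.925070,  N(d₂) = 0.546879,  e^(−rT) = 0.635998
E₀ = V₀·N(d₁) − D·e^(−rT)·N(d₂)
   = 539.7853·0.925070 − 303.0294·0.635998·0.546879 = 393.941265
B₀ = V₀ − E₀ = 539.7853 − 393.941265 = 145.844035

E0=393.9413 B0=145.8440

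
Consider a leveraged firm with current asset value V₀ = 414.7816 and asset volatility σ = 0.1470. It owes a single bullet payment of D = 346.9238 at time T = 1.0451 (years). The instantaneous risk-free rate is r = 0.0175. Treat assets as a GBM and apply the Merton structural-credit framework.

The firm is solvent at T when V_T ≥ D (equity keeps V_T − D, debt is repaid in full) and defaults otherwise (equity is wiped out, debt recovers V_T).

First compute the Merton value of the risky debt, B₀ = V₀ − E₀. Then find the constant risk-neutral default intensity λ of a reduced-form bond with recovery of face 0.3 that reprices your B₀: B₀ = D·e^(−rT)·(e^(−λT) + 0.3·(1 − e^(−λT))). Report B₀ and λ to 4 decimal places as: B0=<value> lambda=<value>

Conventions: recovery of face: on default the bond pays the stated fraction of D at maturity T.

Apply the equity-as-call identities (strike 346.9238, horizon 1.0451 years):
d₁ = [ln(V₀/D) + (r + σ²/2)T] / (σ√T)
   = [ln(414.7816/346.9238) + (0.0175 + 0.5·0.1470²)·1.0451] / (0.1470·√1.0451)
   = [0.178647 + 0.029581] / 0.150278 = 1.385616
d₂ = d₁ − σ√T = 1.385616 − 0.150278 = 1.235338
N(d₁) = 0.917068,  N(d₂) = 0.891648,  e^(−rT) = 0.981877
E₀ = V₀·N(d₁) − D·e^(−rT)·N(d₂)
   = 414.7816·0.917068 − 346.9238·0.981877·0.891648 = 76.655188
B₀ = V₀ − E₀ = 414.7816 − 76.655188 = 338.126412
e^(−λT) = (B₀·e^(rT)/D − 0.3)/(1 − 0.3) = (338.1264·1.018458/346.9238 − 0.3)/0.7 = 0.98947309
λ = −ln(0.98947309)/1.0451 = 0.010126

B0=338.1264 lambda=0.0101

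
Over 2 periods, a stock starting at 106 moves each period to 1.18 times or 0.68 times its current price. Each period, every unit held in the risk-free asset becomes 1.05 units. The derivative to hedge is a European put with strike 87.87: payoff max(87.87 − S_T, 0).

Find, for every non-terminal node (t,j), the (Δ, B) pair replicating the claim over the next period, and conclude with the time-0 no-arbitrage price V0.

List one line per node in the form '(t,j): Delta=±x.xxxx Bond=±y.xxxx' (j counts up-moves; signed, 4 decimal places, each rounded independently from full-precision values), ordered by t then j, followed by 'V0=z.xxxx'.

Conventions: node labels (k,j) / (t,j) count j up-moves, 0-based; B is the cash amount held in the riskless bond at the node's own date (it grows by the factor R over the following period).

Under the risk-neutral measure, an up-move has probability p* = (R−d)/(u−d) = 0.7400 and values discount at R = 1.05.
Payoffs at expiry: V(2,0)=38.8556, V(2,1)=2.8156, V(2,2)=0.0000
  t=1,j=0: stock 72.0800 → up 85.0544 (V=2.8156), down 49.0144 (V=38.8556). Price 11.6057; hedge Δ=-1.0000, bond B=83.6857.
  t=1,j=1: stock 125.0800 → up 147.5944 (V=0.0000), down 85.0544 (V=2.8156). Price 0.6972; hedge Δ=-0.0450, bond B=6.3284.
  t=0,j=0: stock 106.0000 → up 125.0800 (V=0.6972), down 72.0800 (V=11.6057). Price 3.3652; hedge Δ=-0.2058, bond B=25.1822.
As a check, the time-0 holding Δ(0,0)·S0 + B(0,0) comes to 3.3652 — exactly V0.

(0,0): Delta=-0.2058 Bond=25.1822
(1,0): Delta=-1.0000 Bond=83.6857
(1,1): Delta=-0.0450 Bond=6.3284
V0=3.3652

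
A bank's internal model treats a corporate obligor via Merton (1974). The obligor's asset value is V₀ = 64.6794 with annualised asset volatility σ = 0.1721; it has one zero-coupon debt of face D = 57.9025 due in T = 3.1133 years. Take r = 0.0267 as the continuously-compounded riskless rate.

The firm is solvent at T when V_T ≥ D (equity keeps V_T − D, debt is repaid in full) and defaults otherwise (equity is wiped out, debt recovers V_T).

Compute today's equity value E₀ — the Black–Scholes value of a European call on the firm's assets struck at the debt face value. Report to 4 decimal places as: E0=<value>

E0=14.2019

Work the structural quantities from V₀ = 64.6794 against face 57.9025:
d₁ = [ln(V₀/D) + (r + σ²/2)T] / (σ√T)
   = [ln(64.6794/57.9025) + (0.0267 + 0.5·0.1721²)·3.1133] / (0.1721·√3.1133)
   = [0.110682 + 0.129231] / 0.303663 = 0.790064
d₂ = d₁ − σ√T = 0.790064 − 0.303663 = 0.486401
N(d₁) = 0.785255,  N(d₂) = 0.686659,  e^(−rT) = 0.920236
E₀ = V₀·N(d₁) − D·e^(−rT)·N(d₂)
   = 64.6794·0.785255 − 57.9025·0.920236·0.686659 = 14.201912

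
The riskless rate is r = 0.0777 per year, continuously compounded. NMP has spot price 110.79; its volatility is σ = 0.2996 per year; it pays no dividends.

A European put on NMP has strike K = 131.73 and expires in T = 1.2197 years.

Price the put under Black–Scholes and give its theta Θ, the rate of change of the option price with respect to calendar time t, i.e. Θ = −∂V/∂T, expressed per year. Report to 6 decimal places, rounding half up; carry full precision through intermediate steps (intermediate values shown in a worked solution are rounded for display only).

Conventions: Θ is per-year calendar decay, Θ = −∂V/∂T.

price = 20.084460
Θ = 0.129713

σ√T = 0.2996·√1.2197 = 0.330878
d₁ = (ln(S/K) + (r+σ²/2)T) / (σ√T) = (ln(110.79/131.73) + (0.0777+0.2996²/2)·1.2197) / 0.330878 = (-0.173118 + 0.149511) / 0.330878 = -0.071346
d₂ = d₁ − σ√T = -0.071346 − 0.330878 = -0.402225
e^{−rT} = 0.909581
N(−d₁) = 0.528439,  N(−d₂) = 0.656241
Put price V = K·e^{−rT}·N(−d₂) − S·N(−d₁) = 78.630207 − 58.545747 = 20.084460
φ(d₁) = (1/√(2π))·e^{−d₁²/2} = 0.397928
Θ = −S·φ(d₁)·σ/(2√T) + r·K·e^{−rT}·N(−d₂) = −5.979854 + 6.109567 = 0.129713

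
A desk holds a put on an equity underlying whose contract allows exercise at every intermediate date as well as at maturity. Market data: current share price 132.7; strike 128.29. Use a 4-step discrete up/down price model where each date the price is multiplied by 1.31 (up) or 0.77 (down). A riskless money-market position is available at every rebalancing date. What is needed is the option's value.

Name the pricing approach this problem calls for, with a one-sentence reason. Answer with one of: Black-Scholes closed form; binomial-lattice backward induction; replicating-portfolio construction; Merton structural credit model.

Key observation: the defining feature is the embedded early-exercise option across 4 discrete dates on the spot-132.7 tree; pricing the strike-128.29 put means working backward with an exercise test at every node.

framework: binomial-lattice backward induction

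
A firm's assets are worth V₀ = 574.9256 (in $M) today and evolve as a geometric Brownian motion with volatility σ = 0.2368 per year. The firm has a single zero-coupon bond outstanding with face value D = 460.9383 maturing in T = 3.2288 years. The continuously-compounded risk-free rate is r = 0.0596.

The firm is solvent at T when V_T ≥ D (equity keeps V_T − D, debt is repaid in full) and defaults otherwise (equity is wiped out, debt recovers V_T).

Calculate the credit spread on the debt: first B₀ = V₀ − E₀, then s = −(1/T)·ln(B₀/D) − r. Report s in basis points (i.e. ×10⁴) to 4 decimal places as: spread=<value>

spread=143.7457

Equity is a call on the firm's assets struck at D = 460.9383:
d₁ = [ln(V₀/D) + (r + σ²/2)T] / (σ√T)
   = [ln(574.9256/460.9383) + (0.0596 + 0.5·0.2368²)·3.2288] / (0.2368·√3.2288)
   = [0.220976 + 0.282963] / 0.425503 = 1.184339
d₂ = d₁ − σ√T = 1.184339 − 0.425503 = 0.758836
N(d₁) = 0.881860,  N(d₂) = 0.776025,  e^(−rT) = 0.824947
E₀ = V₀·N(d₁) − D·e^(−rT)·N(d₂)
   = 574.9256·0.881860 − 460.9383·0.824947·0.776025 = 211.921147
B₀ = V₀ − E₀ = 574.9256 − 211.921147 = 363.004453
spread = −(1/T)·ln(B₀/D) − r = −(1/3.2288)·ln(363.004453/460.9383) − 0.0596 = 0.01437457
in basis points: 0.01437457 × 10⁴ = 143.7457 bp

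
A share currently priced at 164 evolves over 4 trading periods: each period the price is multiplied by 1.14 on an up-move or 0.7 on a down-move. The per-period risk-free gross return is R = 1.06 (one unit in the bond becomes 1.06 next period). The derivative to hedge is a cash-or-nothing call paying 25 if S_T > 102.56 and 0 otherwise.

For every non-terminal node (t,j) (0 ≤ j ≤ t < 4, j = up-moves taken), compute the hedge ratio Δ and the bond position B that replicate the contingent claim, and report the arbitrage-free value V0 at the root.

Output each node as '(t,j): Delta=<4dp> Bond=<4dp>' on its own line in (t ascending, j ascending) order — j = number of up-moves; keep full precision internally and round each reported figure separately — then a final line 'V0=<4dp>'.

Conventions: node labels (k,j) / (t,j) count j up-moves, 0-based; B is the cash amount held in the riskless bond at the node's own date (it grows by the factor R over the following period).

Arbitrage-free pricing uses the up-move probability p* = (R−d)/(u−d) = 0.8182, discounting each step at R = 1.06.
Expiry values: V(4,0)=0.0000, V(4,1)=0.0000, V(4,2)=25.0000, V(4,3)=25.0000, V(4,4)=25.0000
Node (3,0) S=56.2520: V=(p*·0.0000+(1−p*)·0.0000)/1.06=0.0000; Δ=(0.0000−0.0000)/(64.1273−39.3764)=0.0000; B=V−Δ·S=0.0000
Node (3,1) S=91.6104: V=(p*·25.0000+(1−p*)·0.0000)/1.06=19.2967; Δ=(25.0000−0.0000)/(104.4359−64.1273)=0.6202; B=V−Δ·S=-37.5214
Node (3,2) S=149.1941: V=(p*·25.0000+(1−p*)·25.0000)/1.06=23.5849; Δ=(25.0000−25.0000)/(170.0813−104.4359)=0.0000; B=V−Δ·S=23.5849
Node (3,3) S=242.9732: V=(p*·25.0000+(1−p*)·25.0000)/1.06=23.5849; Δ=(25.0000−25.0000)/(276.9895−170.0813)=0.0000; B=V−Δ·S=23.5849
Node (2,0) S=80.3600: V=(p*·19.2967+(1−p*)·0.0000)/1.06=14.8946; Δ=(19.2967−0.0000)/(91.6104−56.2520)=0.5457; B=V−Δ·S=-28.9617
Node (2,1) S=130.8720: V=(p*·23.5849+(1−p*)·19.2967)/1.06=21.5144; Δ=(23.5849−19.2967)/(149.1941−91.6104)=0.0745; B=V−Δ·S=11.7685
Node (2,2) S=213.1344: V=(p*·23.5849+(1−p*)·23.5849)/1.06=22.2499; Δ=(23.5849−23.5849)/(242.9732−149.1941)=0.0000; B=V−Δ·S=22.2499
Node (1,0) S=114.8000: V=(p*·21.5144+(1−p*)·14.8946)/1.06=19.1611; Δ=(21.5144−14.8946)/(130.8720−80.3600)=0.1311; B=V−Δ·S=4.1161
Node (1,1) S=186.9600: V=(p*·22.2499+(1−p*)·21.5144)/1.06=20.8643; Δ=(22.2499−21.5144)/(213.1344−130.8720)=0.0089; B=V−Δ·S=19.1926
Node (0,0) S=164.0000: V=(p*·20.8643+(1−p*)·19.1611)/1.06=19.3912; Δ=(20.8643−19.1611)/(186.9600−114.8000)=0.0236; B=V−Δ·S=15.5202
Verification: the root portfolio costs Δ(0,0)·S0 + B(0,0) = 19.3912, matching V0.

(0,0): Delta=0.0236 Bond=15.5202
(1,0): Delta=0.1311 Bond=4.1161
(1,1): Delta=0.0089 Bond=19.1926
(2,0): Delta=0.5457 Bond=-28.9617
(2,1): Delta=0.0745 Bond=11.7685
(2,2): Delta=0.0000 Bond=22.2499
(3,0): Delta=0.0000 Bond=0.0000
(3,1): Delta=0.6202 Bond=-37.5214
(3,2): Delta=0.0000 Bond=23.5849
(3,3): Delta=0.0000 Bond=23.5849
V0=19.3912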